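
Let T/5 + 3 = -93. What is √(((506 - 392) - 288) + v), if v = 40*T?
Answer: I*√19374 ≈ 139.19*I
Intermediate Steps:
T = -480 (T = -15 + 5*(-93) = -15 - 465 = -480)
v = -19200 (v = 40*(-480) = -19200)
√(((506 - 392) - 288) + v) = √(((506 - 392) - 288) - 19200) = √((114 - 288) - 19200) = √(-174 - 19200) = √(-19374) = I*√19374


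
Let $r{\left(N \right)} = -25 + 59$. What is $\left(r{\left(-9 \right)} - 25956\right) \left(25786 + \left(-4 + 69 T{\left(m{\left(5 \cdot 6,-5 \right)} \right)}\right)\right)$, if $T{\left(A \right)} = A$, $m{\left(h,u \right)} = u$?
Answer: $-659377914$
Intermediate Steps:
$r{\left(N \right)} = 34$
$\left(r{\left(-9 \right)} - 25956\right) \left(25786 + \left(-4 + 69 T{\left(m{\left(5 \cdot 6,-5 \right)} \right)}\right)\right) = \left(34 - 25956\right) \left(25786 + \left(-4 + 69 \left(-5\right)\right)\right) = - 25922 \left(25786 - 349\right) = \left(-25922\right) 25437 = -659377914$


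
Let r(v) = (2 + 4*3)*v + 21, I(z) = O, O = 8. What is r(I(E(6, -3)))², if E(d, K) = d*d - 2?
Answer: 17689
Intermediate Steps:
E(d, K) = -2 + d² (E(d, K) = d² - 2 = -2 + d²)
I(z) = 8
r(v) = 21 + 14*v (r(v) = (2 + 12)*v + 21 = 14*v + 21 = 21 + 14*v)
r(I(E(6, -3)))² = (21 + 14*8)² = (21 + 112)² = 133² = 17689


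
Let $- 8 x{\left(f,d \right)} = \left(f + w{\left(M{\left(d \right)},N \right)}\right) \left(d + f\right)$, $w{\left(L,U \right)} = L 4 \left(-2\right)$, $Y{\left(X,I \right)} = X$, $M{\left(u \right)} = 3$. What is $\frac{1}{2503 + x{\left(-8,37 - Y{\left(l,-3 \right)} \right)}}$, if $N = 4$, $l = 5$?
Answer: $\frac{1}{2599} \approx 0.00038476$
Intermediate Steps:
$w{\left(L,U \right)} = - 8 L$ ($w{\left(L,U \right)} = 4 L \left(-2\right) = - 8 L$)
$x{\left(f,d \right)} = - \frac{\left(-24 + f\right) \left(d + f\right)}{8}$ ($x{\left(f,d \right)} = - \frac{\left(f - 24\right) \left(d + f\right)}{8} = - \frac{\left(-24 + f\right) \left(d + f\right)}{8}$)
$\frac{1}{2503 + x{\left(-8,37 - Y{\left(l,-3 \right)} \right)}} = \frac{1}{2503 - \left(24 + 8 - 3 \left(37 - 5\right) + \frac{1}{8} \left(37 - 5\right) \left(-8\right)\right)} = \frac{1}{2503 - \left(32 - 3 \left(37 - 5\right) + \frac{1}{8} \left(37 - 5\right) \left(-8\right)\right)} = \frac{1}{2503 - \left(-64 - 32\right)} = \frac{1}{2503 + \left(96 - 24 - 8 + 32\right)} = \frac{1}{2503 + 96} = \frac{1}{2599}$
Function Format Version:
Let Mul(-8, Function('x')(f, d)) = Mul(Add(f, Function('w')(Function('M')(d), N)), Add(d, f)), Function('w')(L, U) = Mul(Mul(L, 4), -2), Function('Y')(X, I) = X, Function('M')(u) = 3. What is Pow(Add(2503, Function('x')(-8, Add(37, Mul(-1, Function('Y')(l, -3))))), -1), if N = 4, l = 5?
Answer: Rational(1, 2599) ≈ 0.00038476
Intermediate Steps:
Function('w')(L, U) = Mul(-8, L) (Function('w')(L, U) = Mul(Mul(4, L), -2) = Mul(-8, L))
Function('x')(f, d) = Mul(Rational(-1, 8), Add(-24, f), Add(d, f)) (Function('x')(f, d) = Mul(Rational(-1, 8), Mul(Add(f, Mul(-8, 3)), Add(d, f))) = Mul(Rational(-1, 8), Mul(Add(f, -24), Add(d, f))) = Mul(Rational(-1, 8), Mul(Add(-24, f), Add(d, f))) = Mul(Rational(-1, 8), Add(-24, f), Add(d, f)))
Pow(Add(2503, Function('x')(-8, Add(37, Mul(-1, Function('Y')(l, -3))))), -1) = Pow(Add(2503, Add(Mul(3, Add(37, Mul(-1, 5))), Mul(3, -8), Mul(Rational(-1, 8), Pow(-8, 2)), Mul(Rational(-1, 8), Add(37, Mul(-1, 5)), -8))), -1) = Pow(Add(2503, Add(Mul(3, Add(37, -5)), -24, Mul(Rational(-1, 8), 64), Mul(Rational(-1, 8), Add(37, -5), -8))), -1) = Pow(Add(2503, Add(Mul(3, 32), -24, -8, Mul(Rational(-1, 8), 32, -8))), -1) = Pow(Add(2503, Add(96, -24, -8, 32)), -1) = Pow(Add(2503, 96), -1) = Pow(2599, -1) = Rational(1, 2599)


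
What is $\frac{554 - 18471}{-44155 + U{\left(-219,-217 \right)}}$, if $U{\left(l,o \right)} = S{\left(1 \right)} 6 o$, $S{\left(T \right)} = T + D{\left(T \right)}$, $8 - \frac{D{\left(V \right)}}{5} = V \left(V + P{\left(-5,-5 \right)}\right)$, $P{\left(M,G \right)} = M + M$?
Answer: $\frac{17917}{156127} \approx 0.11476$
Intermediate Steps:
$P{\left(M,G \right)} = 2 M$
$D{\left(V \right)} = 40 - 5 V \left(-10 + V\right)$ ($D{\left(V \right)} = 40 - 5 V \left(V + 2 \left(-5\right)\right) = 40 - 5 V \left(V - 10\right) = 40 - 5 V \left(-10 + V\right)$)
$S{\left(T \right)} = 40 - 5 T^{2} + 51 T$ ($S{\left(T \right)} = T + \left(40 - 5 T^{2} + 50 T\right) = 40 - 5 T^{2} + 51 T$)
$U{\left(l,o \right)} = 516 o$ ($U{\left(l,o \right)} = \left(40 - 5 \cdot 1^{2} + 51 \cdot 1\right) 6 o = \left(40 - 5 + 51\right) 6 o = 86 \cdot 6 o = 516 o$)
$\frac{554 - 18471}{-44155 + U{\left(-219,-217 \right)}} = \frac{554 - 18471}{-44155 + 516 \left(-217\right)} = - \frac{17917}{-44155 - 111972} = - \frac{17917}{-156127} = \left(-17917\right) \left(- \frac{1}{156127}\right) = \frac{17917}{156127}$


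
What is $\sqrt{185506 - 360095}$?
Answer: $i \sqrt{174589} \approx 417.84 i$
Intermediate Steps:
$\sqrt{185506 - 360095} = \sqrt{-174589} = i \sqrt{174589}$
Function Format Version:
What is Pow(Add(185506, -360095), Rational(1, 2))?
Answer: Mul(I, Pow(174589, Rational(1, 2))) ≈ Mul(417.84, I)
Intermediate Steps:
Pow(Add(185506, -360095), Rational(1, 2)) = Pow(-174589, Rational(1, 2)) = Mul(I, Pow(174589, Rational(1, 2)))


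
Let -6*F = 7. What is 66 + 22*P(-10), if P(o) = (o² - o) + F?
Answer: 7381/3 ≈ 2460.3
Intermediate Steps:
F = -7/6 (F = -⅙*7 = -7/6 ≈ -1.1667)
P(o) = -7/6 + o² - o (P(o) = (o² - o) - 7/6 = -7/6 + o² - o)
66 + 22*P(-10) = 66 + 22*(-7/6 + (-10)² - 1*(-10)) = 66 + 22*(-7/6 + 100 + 10) = 66 + 22*(653/6) = 66 + 7183/3 = 7381/3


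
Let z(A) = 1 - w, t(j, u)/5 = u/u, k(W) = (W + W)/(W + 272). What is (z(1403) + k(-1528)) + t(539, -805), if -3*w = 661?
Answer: 107749/471 ≈ 228.77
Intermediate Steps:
w = -661/3 (w = -⅓*661 = -661/3 ≈ -220.33)
k(W) = 2*W/(272 + W) (k(W) = (2*W)/(272 + W) = 2*W/(272 + W))
t(j, u) = 5 (t(j, u) = 5*(u/u) = 5*1 = 5)
z(A) = 664/3 (z(A) = 1 - 1*(-661/3) = 1 + 661/3 = 664/3)
(z(1403) + k(-1528)) + t(539, -805) = (664/3 + 2*(-1528)/(272 - 1528)) + 5 = (664/3 + 2*(-1528)/(-1256)) + 5 = (664/3 + 2*(-1528)*(-1/1256)) + 5 = (664/3 + 382/157) + 5 = 105394/471 + 5 = 107749/471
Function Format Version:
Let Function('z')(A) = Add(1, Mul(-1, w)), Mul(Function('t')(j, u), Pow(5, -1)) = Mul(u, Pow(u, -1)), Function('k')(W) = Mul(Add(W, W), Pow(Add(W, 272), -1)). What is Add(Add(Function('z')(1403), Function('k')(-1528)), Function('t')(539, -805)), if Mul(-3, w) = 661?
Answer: Rational(107749, 471) ≈ 228.77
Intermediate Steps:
w = Rational(-661, 3) (w = Mul(Rational(-1, 3), 661) = Rational(-661, 3) ≈ -220.33)
Function('k')(W) = Mul(2, W, Pow(Add(272, W), -1)) (Function('k')(W) = Mul(Mul(2, W), Pow(Add(272, W), -1)) = Mul(2, W, Pow(Add(272, W), -1)))
Function('t')(j, u) = 5 (Function('t')(j, u) = Mul(5, Mul(u, Pow(u, -1))) = Mul(5, 1) = 5)
Function('z')(A) = Rational(664, 3) (Function('z')(A) = Add(1, Mul(-1, Rational(-661, 3))) = Add(1, Rational(661, 3)) = Rational(664, 3))
Add(Add(Function('z')(1403), Function('k')(-1528)), Function('t')(539, -805)) = Add(Add(Rational(664, 3), Mul(2, -1528, Pow(Add(272, -1528), -1))), 5) = Add(Add(Rational(664, 3), Mul(2, -1528, Pow(-1256, -1))), 5) = Add(Add(Rational(664, 3), Mul(2, -1528, Rational(-1, 1256))), 5) = Add(Add(Rational(664, 3), Rational(382, 157)), 5) = Add(Rational(105394, 471), 5) = Rational(107749, 471)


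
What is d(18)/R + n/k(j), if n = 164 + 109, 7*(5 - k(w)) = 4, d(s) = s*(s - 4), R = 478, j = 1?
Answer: 460635/7409 ≈ 62.172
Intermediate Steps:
d(s) = s*(-4 + s)
k(w) = 31/7 (k(w) = 5 - 1/7*4 = 5 - 4/7 = 31/7)
n = 273
d(18)/R + n/k(j) = (18*(-4 + 18))/478 + 273/(31/7) = (18*14)*(1/478) + 273*(7/31) = 252*(1/478) + 1911/31 = 126/239 + 1911/31 = 460635/7409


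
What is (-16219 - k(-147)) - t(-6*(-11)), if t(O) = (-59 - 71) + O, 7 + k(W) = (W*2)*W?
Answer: -59366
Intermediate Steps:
k(W) = -7 + 2*W² (k(W) = -7 + (W*2)*W = -7 + (2*W)*W = -7 + 2*W²)
t(O) = -130 + O
(-16219 - k(-147)) - t(-6*(-11)) = (-16219 - (-7 + 2*(-147)²)) - (-130 - 6*(-11)) = (-16219 - (-7 + 2*21609)) - (-130 + 66) = (-16219 - (-7 + 43218)) - 1*(-64) = (-16219 - 1*43211) + 64 = (-16219 - 43211) + 64 = -59430 + 64 = -59366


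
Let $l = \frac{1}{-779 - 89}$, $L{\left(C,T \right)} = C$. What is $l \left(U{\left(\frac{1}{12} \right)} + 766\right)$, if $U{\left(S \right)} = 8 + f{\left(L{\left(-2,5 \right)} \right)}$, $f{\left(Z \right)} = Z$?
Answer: $- \frac{193}{217} \approx -0.8894$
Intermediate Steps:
$U{\left(S \right)} = 6$ ($U{\left(S \right)} = 8 - 2 = 6$)
$l = - \frac{1}{868}$ ($l = \frac{1}{-868} = - \frac{1}{868} \approx -0.0011521$)
$l \left(U{\left(\frac{1}{12} \right)} + 766\right) = - \frac{6 + 766}{868} = \left(- \frac{1}{868}\right) 772 = - \frac{193}{217}$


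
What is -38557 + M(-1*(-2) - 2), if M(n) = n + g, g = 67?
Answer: -38490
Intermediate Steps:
M(n) = 67 + n (M(n) = n + 67 = 67 + n)
-38557 + M(-1*(-2) - 2) = -38557 + (67 + (-1*(-2) - 2)) = -38557 + (67 + (2 - 2)) = -38557 + (67 + 0) = -38557 + 67 = -38490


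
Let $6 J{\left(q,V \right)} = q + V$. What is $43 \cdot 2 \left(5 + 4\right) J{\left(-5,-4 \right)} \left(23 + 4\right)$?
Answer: $-31347$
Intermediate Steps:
$J{\left(q,V \right)} = \frac{V}{6} + \frac{q}{6}$ ($J{\left(q,V \right)} = \frac{q + V}{6} = \frac{V + q}{6} = \frac{V}{6} + \frac{q}{6}$)
$43 \cdot 2 \left(5 + 4\right) J{\left(-5,-4 \right)} \left(23 + 4\right) = 43 \cdot 2 \left(5 + 4\right) \left(\frac{1}{6} \left(-4\right) + \frac{1}{6} \left(-5\right)\right) \left(23 + 4\right) = 43 \cdot 2 \cdot 9 \left(- \frac{2}{3} - \frac{5}{6}\right) 27 = 43 \cdot 18 \left(- \frac{3}{2}\right) 27 = 43 \left(-27\right) 27 = \left(-1161\right) 27 = -31347$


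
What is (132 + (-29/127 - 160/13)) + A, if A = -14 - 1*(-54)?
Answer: 263275/1651 ≈ 159.46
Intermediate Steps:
A = 40 (A = -14 + 54 = 40)
(132 + (-29/127 - 160/13)) + A = (132 + (-29/127 - 160/13)) + 40 = (132 - 20697/1651) + 40 = 197235/1651 + 40 = 263275/1651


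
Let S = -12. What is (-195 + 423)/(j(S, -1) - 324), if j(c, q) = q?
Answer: -228/325 ≈ -0.70154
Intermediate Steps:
(-195 + 423)/(j(S, -1) - 324) = (-195 + 423)/(-1 - 324) = 228/(-325) = 228*(-1/325) = -228/325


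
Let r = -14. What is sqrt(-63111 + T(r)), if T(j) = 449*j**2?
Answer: sqrt(24893) ≈ 157.78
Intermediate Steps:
sqrt(-63111 + T(r)) = sqrt(-63111 + 449*(-14)**2) = sqrt(-63111 + 449*196) = sqrt(-63111 + 88004) = sqrt(24893)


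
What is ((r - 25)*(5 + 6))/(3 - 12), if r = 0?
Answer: 275/9 ≈ 30.556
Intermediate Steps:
((r - 25)*(5 + 6))/(3 - 12) = ((0 - 25)*(5 + 6))/(3 - 12) = (-25*11)/(-9) = -1/9*(-275) = 275/9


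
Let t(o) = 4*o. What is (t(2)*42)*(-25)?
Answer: -8400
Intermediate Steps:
(t(2)*42)*(-25) = ((4*2)*42)*(-25) = (8*42)*(-25) = 336*(-25) = -8400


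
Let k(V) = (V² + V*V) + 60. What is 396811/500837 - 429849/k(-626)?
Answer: 95740939919/392562050644 ≈ 0.24389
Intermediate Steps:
k(V) = 60 + 2*V² (k(V) = (V² + V²) + 60 = 2*V² + 60 = 60 + 2*V²)
396811/500837 - 429849/k(-626) = 396811/500837 - 429849/(60 + 2*(-626)²) = 396811*(1/500837) - 429849/(60 + 2*391876) = 396811/500837 - 429849/(60 + 783752) = 396811/500837 - 429849/783812 = 95740939919/392562050644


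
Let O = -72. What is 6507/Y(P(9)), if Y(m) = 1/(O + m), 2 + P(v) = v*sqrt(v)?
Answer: -305829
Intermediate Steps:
P(v) = -2 + v**(3/2) (P(v) = -2 + v*sqrt(v) = -2 + v**(3/2))
Y(m) = 1/(-72 + m)
6507/Y(P(9)) = 6507/(1/(-72 + (-2 + 9**(3/2)))) = 6507/(1/(-72 + (-2 + 27))) = 6507/(1/(-72 + 25)) = 6507/(1/(-47)) = 6507/(-1/47) = 6507*(-47) = -305829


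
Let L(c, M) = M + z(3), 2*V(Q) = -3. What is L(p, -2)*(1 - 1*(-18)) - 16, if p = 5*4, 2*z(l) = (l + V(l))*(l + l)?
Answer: 63/2 ≈ 31.500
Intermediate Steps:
V(Q) = -3/2 (V(Q) = (½)*(-3) = -3/2)
z(l) = l*(-3/2 + l) (z(l) = ((l - 3/2)*(l + l))/2 = ((-3/2 + l)*(2*l))/2 = (2*l*(-3/2 + l))/2 = l*(-3/2 + l))
p = 20
L(c, M) = 9/2 + M (L(c, M) = M + (½)*3*(-3 + 2*3) = M + (½)*3*(-3 + 6) = M + (½)*3*3 = M + 9/2 = 9/2 + M)
L(p, -2)*(1 - 1*(-18)) - 16 = (9/2 - 2)*(1 - 1*(-18)) - 16 = 5*(1 + 18)/2 - 16 = (5/2)*19 - 16 = 95/2 - 16 = 63/2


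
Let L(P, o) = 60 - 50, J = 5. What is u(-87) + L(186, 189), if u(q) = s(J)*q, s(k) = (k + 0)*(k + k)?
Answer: -4340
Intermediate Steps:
s(k) = 2*k² (s(k) = k*(2*k) = 2*k²)
u(q) = 50*q (u(q) = (2*5²)*q = (2*25)*q = 50*q)
L(P, o) = 10
u(-87) + L(186, 189) = 50*(-87) + 10 = -4350 + 10 = -4340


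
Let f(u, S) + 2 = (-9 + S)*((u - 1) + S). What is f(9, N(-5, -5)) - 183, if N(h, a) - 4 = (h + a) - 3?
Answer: -167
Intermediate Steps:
N(h, a) = 1 + a + h (N(h, a) = 4 + ((h + a) - 3) = 4 + ((a + h) - 3) = 4 + (-3 + a + h) = 1 + a + h)
f(u, S) = -2 + (-9 + S)*(-1 + S + u) (f(u, S) = -2 + (-9 + S)*((u - 1) + S) = -2 + (-9 + S)*((-1 + u) + S) = -2 + (-9 + S)*(-1 + S + u))
f(9, N(-5, -5)) - 183 = (7 + (1 - 5 - 5)² - 10*(1 - 5 - 5) - 9*9 + (1 - 5 - 5)*9) - 183 = (7 + (-9)² - 10*(-9) - 81 - 9*9) - 183 = (7 + 81 + 90 - 81 - 81) - 183 = 16 - 183 = -167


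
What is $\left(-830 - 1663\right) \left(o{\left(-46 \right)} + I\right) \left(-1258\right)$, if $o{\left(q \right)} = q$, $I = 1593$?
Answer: $4851692118$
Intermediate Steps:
$\left(-830 - 1663\right) \left(o{\left(-46 \right)} + I\right) \left(-1258\right) = \left(-830 - 1663\right) \left(-46 + 1593\right) \left(-1258\right) = \left(-2493\right) 1547 \left(-1258\right) = \left(-3856671\right) \left(-1258\right) = 4851692118$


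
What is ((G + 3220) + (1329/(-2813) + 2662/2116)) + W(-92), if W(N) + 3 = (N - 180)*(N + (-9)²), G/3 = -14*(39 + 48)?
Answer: 7606411491/2976154 ≈ 2555.8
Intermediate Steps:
G = -3654 (G = 3*(-14*(39 + 48)) = 3*(-14*87) = 3*(-1218) = -3654)
W(N) = -3 + (-180 + N)*(81 + N) (W(N) = -3 + (N - 180)*(N + (-9)²) = -3 + (-180 + N)*(N + 81) = -3 + (-180 + N)*(81 + N))
((G + 3220) + (1329/(-2813) + 2662/2116)) + W(-92) = ((-3654 + 3220) + (1329/(-2813) + 2662/2116)) + (-14583 + (-92)² - 99*(-92)) = (-434 + (1329*(-1/2813) + 2662*(1/2116))) + (-14583 + 8464 + 9108) = (-434 + (-1329/2813 + 1331/1058)) + 2989 = (-434 + 2338021/2976154) + 2989 = -1289312815/2976154 + 2989 = 7606411491/2976154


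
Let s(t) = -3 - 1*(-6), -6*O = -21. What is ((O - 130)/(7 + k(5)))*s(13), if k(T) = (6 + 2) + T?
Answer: -759/40 ≈ -18.975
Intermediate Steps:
O = 7/2 (O = -1/6*(-21) = 7/2 ≈ 3.5000)
s(t) = 3 (s(t) = -3 + 6 = 3)
k(T) = 8 + T
((O - 130)/(7 + k(5)))*s(13) = ((7/2 - 130)/(7 + (8 + 5)))*3 = -253/(2*(7 + 13))*3 = -253/2/20*3 = -253/2*1/20*3 = -253/40*3 = -759/40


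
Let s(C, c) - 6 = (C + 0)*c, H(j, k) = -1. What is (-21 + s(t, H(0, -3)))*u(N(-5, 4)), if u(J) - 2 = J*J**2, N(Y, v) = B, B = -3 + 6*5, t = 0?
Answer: -295275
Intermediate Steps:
B = 27 (B = -3 + 30 = 27)
N(Y, v) = 27
s(C, c) = 6 + C*c (s(C, c) = 6 + (C + 0)*c = 6 + C*c)
u(J) = 2 + J**3 (u(J) = 2 + J*J**2 = 2 + J**3)
(-21 + s(t, H(0, -3)))*u(N(-5, 4)) = (-21 + (6 + 0*(-1)))*(2 + 27**3) = (-21 + (6 + 0))*(2 + 19683) = (-21 + 6)*19685 = -15*19685 = -295275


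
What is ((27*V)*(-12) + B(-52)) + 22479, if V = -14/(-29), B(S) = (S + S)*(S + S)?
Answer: 961019/29 ≈ 33139.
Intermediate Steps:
B(S) = 4*S**2 (B(S) = (2*S)*(2*S) = 4*S**2)
V = 14/29 (V = -14*(-1/29) = 14/29 ≈ 0.48276)
((27*V)*(-12) + B(-52)) + 22479 = ((27*(14/29))*(-12) + 4*(-52)**2) + 22479 = ((378/29)*(-12) + 4*2704) + 22479 = (-4536/29 + 10816) + 22479 = 309128/29 + 22479 = 961019/29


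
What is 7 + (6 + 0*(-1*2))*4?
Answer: 31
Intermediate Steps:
7 + (6 + 0*(-1*2))*4 = 7 + (6 + 0*(-2))*4 = 7 + (6 + 0)*4 = 7 + 6*4 = 7 + 24 = 31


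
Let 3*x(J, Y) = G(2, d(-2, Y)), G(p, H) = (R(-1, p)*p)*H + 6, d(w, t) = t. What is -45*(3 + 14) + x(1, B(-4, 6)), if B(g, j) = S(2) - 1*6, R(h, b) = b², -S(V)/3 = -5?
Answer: -739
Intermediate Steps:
S(V) = 15 (S(V) = -3*(-5) = 15)
G(p, H) = 6 + H*p³ (G(p, H) = (p²*p)*H + 6 = p³*H + 6 = H*p³ + 6 = 6 + H*p³)
B(g, j) = 9 (B(g, j) = 15 - 1*6 = 15 - 6 = 9)
x(J, Y) = 2 + 8*Y/3 (x(J, Y) = (6 + Y*2³)/3 = (6 + Y*8)/3 = (6 + 8*Y)/3 = 2 + 8*Y/3)
-45*(3 + 14) + x(1, B(-4, 6)) = -45*(3 + 14) + (2 + (8/3)*9) = -45*17 + (2 + 24) = -765 + 26 = -739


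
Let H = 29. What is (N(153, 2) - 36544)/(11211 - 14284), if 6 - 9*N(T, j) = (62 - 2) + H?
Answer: 46997/3951 ≈ 11.895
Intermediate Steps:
N(T, j) = -83/9 (N(T, j) = ⅔ - ((62 - 2) + 29)/9 = ⅔ - (60 + 29)/9 = ⅔ - ⅑*89 = ⅔ - 89/9 = -83/9)
(N(153, 2) - 36544)/(11211 - 14284) = (-83/9 - 36544)/(11211 - 14284) = -328979/9/(-3073) = -328979/9*(-1/3073) = 46997/3951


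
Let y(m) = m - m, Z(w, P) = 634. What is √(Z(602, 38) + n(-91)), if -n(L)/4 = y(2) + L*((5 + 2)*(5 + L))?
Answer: I*√218494 ≈ 467.43*I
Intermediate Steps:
y(m) = 0
n(L) = -4*L*(35 + 7*L) (n(L) = -4*(0 + L*((5 + 2)*(5 + L))) = -4*(0 + L*(7*(5 + L))) = -4*(0 + L*(35 + 7*L)) = -4*L*(35 + 7*L))
√(Z(602, 38) + n(-91)) = √(634 + 28*(-91)*(-5 - 1*(-91))) = √(634 + 28*(-91)*(-5 + 91)) = √(634 + 28*(-91)*86) = √(634 - 219128) = √(-218494) = I*√218494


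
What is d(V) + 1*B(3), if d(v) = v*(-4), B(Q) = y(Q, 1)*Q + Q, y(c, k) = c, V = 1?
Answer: 8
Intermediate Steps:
B(Q) = Q + Q² (B(Q) = Q*Q + Q = Q² + Q = Q + Q²)
d(v) = -4*v
d(V) + 1*B(3) = -4*1 + 1*(3*(1 + 3)) = -4 + 1*(3*4) = -4 + 1*12 = -4 + 12 = 8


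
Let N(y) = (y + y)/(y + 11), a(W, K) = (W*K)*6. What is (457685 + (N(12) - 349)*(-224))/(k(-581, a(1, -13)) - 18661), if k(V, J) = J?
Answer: -12319427/430997 ≈ -28.584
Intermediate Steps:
a(W, K) = 6*K*W (a(W, K) = (K*W)*6 = 6*K*W)
N(y) = 2*y/(11 + y) (N(y) = (2*y)/(11 + y) = 2*y/(11 + y))
(457685 + (N(12) - 349)*(-224))/(k(-581, a(1, -13)) - 18661) = (457685 + (2*12/(11 + 12) - 349)*(-224))/(6*(-13)*1 - 18661) = (457685 + (2*12/23 - 349)*(-224))/(-78 - 18661) = (457685 + (2*12*(1/23) - 349)*(-224))/(-18739) = (457685 + (24/23 - 349)*(-224))*(-1/18739) = (457685 - 8003/23*(-224))*(-1/18739) = (457685 + 1792672/23)*(-1/18739) = (12319427/23)*(-1/18739) = -12319427/430997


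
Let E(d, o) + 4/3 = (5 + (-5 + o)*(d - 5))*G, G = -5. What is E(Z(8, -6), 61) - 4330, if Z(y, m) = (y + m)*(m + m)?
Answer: 11291/3 ≈ 3763.7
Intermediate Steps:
Z(y, m) = 2*m*(m + y) (Z(y, m) = (m + y)*(2*m) = 2*m*(m + y))
E(d, o) = -79/3 - 5*(-5 + d)*(-5 + o) (E(d, o) = -4/3 + (5 + (-5 + o)*(d - 5))*(-5) = -4/3 + (5 + (-5 + o)*(-5 + d))*(-5) = -4/3 + (5 + (-5 + d)*(-5 + o))*(-5) = -4/3 + (-25 - 5*(-5 + d)*(-5 + o)) = -79/3 - 5*(-5 + d)*(-5 + o))
E(Z(8, -6), 61) - 4330 = (-454/3 + 25*(2*(-6)*(-6 + 8)) + 25*61 - 5*2*(-6)*(-6 + 8)*61) - 4330 = (-454/3 + 25*(2*(-6)*2) + 1525 - 5*2*(-6)*2*61) - 4330 = (-454/3 + 25*(-24) + 1525 - 5*(-24)*61) - 4330 = (-454/3 - 600 + 1525 + 7320) - 4330 = 24281/3 - 4330 = 11291/3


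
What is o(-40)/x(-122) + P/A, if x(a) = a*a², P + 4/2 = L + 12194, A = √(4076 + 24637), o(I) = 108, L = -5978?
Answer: -27/453962 + 6214*√28713/28713 ≈ 36.672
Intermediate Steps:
A = √28713 ≈ 169.45
P = 6214 (P = -2 + (-5978 + 12194) = -2 + 6216 = 6214)
x(a) = a³
o(-40)/x(-122) + P/A = 108/((-122)³) + 6214/(√28713) = 108/(-1815848) + 6214*(√28713/28713) = 108*(-1/1815848) + 6214*√28713/28713 = -27/453962 + 6214*√28713/28713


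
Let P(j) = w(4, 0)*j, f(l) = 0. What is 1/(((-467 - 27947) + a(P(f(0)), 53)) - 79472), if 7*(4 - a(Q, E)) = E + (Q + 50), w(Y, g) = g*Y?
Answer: -7/755277 ≈ -9.2681e-6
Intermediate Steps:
w(Y, g) = Y*g
P(j) = 0 (P(j) = (4*0)*j = 0*j = 0)
a(Q, E) = -22/7 - E/7 - Q/7 (a(Q, E) = 4 - (E + (Q + 50))/7 = 4 - (E + (50 + Q))/7 = 4 - (50 + E + Q)/7 = 4 + (-50/7 - E/7 - Q/7) = -22/7 - E/7 - Q/7)
1/(((-467 - 27947) + a(P(f(0)), 53)) - 79472) = 1/(((-467 - 27947) + (-22/7 - ⅐*53 - ⅐*0)) - 79472) = 1/((-28414 + (-22/7 - 53/7 + 0)) - 79472) = 1/((-28414 - 75/7) - 79472) = 1/(-198973/7 - 79472) = 1/(-755277/7) = -7/755277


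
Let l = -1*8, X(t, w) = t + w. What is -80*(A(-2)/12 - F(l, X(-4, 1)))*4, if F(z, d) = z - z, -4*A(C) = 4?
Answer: 80/3 ≈ 26.667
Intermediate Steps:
A(C) = -1 (A(C) = -1/4*4 = -1)
l = -8
F(z, d) = 0
-80*(A(-2)/12 - F(l, X(-4, 1)))*4 = -80*(-1/12 - 1*0)*4 = -80*(-1*1/12 + 0)*4 = -80*(-1/12 + 0)*4 = -80*(-1/12)*4 = (20/3)*4 = 80/3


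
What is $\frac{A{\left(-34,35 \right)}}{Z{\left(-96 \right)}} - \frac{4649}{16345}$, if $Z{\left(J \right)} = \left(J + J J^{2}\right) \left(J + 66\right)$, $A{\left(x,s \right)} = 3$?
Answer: $- \frac{8227164667}{28925158080} \approx -0.28443$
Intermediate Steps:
$Z{\left(J \right)} = \left(66 + J\right) \left(J + J^{3}\right)$ ($Z{\left(J \right)} = \left(J + J^{3}\right) \left(66 + J\right) = \left(66 + J\right) \left(J + J^{3}\right)$)
$\frac{A{\left(-34,35 \right)}}{Z{\left(-96 \right)}} - \frac{4649}{16345} = \frac{3}{\left(-96\right) \left(66 - 96 + \left(-96\right)^{3} + 66 \left(-96\right)^{2}\right)} - \frac{4649}{16345} = \frac{3}{\left(-96\right) \left(66 - 96 - 884736 + 66 \cdot 9216\right)} - \frac{4649}{16345} = \frac{3}{\left(-96\right) \left(66 - 96 - 884736 + 608256\right)} - \frac{4649}{16345} = \frac{3}{\left(-96\right) \left(-276510\right)} - \frac{4649}{16345} = \frac{3}{26544960} - \frac{4649}{16345} = 3 \cdot \frac{1}{26544960} - \frac{4649}{16345} = \frac{1}{8848320} - \frac{4649}{16345} = - \frac{8227164667}{28925158080}$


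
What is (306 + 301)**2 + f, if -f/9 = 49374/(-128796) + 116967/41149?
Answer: 325433085616357/883304434 ≈ 3.6843e+5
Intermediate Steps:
f = -19549786509/883304434 (f = -9*(49374/(-128796) + 116967/41149) = -9*(49374*(-1/128796) + 116967*(1/41149)) = -9*(-8229/21466 + 116967/41149) = -9*2172198501/883304434 = -19549786509/883304434 ≈ -22.133)
(306 + 301)**2 + f = (306 + 301)**2 - 19549786509/883304434 = 607**2 - 19549786509/883304434 = 368449 - 19549786509/883304434 = 325433085616357/883304434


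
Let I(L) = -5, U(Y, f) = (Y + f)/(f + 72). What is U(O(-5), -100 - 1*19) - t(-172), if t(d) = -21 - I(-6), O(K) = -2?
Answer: 873/47 ≈ 18.574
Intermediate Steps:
U(Y, f) = (Y + f)/(72 + f)
t(d) = -16 (t(d) = -21 - 1*(-5) = -21 + 5 = -16)
U(O(-5), -100 - 1*19) - t(-172) = (-2 + (-100 - 1*19))/(72 + (-100 - 1*19)) - 1*(-16) = (-2 + (-100 - 19))/(72 + (-100 - 19)) + 16 = (-2 - 119)/(72 - 119) + 16 = -121/(-47) + 16 = -1/47*(-121) + 16 = 121/47 + 16 = 873/47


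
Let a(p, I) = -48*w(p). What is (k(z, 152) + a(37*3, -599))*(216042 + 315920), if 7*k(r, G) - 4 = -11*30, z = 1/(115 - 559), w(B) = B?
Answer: -20013474364/7 ≈ -2.8591e+9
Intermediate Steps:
z = -1/444 (z = 1/(-444) = -1/444 ≈ -0.0022523)
k(r, G) = -326/7 (k(r, G) = 4/7 + (-11*30)/7 = 4/7 + (⅐)*(-330) = 4/7 - 330/7 = -326/7)
a(p, I) = -48*p
(k(z, 152) + a(37*3, -599))*(216042 + 315920) = (-326/7 - 1776*3)*(216042 + 315920) = (-326/7 - 48*111)*531962 = (-326/7 - 5328)*531962 = -37622/7*531962 = -20013474364/7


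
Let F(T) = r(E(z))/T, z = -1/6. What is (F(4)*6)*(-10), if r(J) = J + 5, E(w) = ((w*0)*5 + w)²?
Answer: -905/12 ≈ -75.417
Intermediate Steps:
z = -⅙ (z = -1*⅙ = -⅙ ≈ -0.16667)
E(w) = w² (E(w) = (0*5 + w)² = (0 + w)² = w²)
r(J) = 5 + J
F(T) = 181/(36*T) (F(T) = (5 + (-⅙)²)/T = (5 + 1/36)/T = 181/(36*T))
(F(4)*6)*(-10) = (((181/36)/4)*6)*(-10) = (((181/36)*(¼))*6)*(-10) = ((181/144)*6)*(-10) = (181/24)*(-10) = -905/12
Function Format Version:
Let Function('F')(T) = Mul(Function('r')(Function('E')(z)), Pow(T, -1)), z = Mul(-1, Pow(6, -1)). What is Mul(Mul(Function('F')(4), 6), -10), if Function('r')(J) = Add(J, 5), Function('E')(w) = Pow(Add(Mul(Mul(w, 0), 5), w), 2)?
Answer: Rational(-905, 12) ≈ -75.417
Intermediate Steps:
z = Rational(-1, 6) (z = Mul(-1, Rational(1, 6)) = Rational(-1, 6) ≈ -0.16667)
Function('E')(w) = Pow(w, 2) (Function('E')(w) = Pow(Add(Mul(0, 5), w), 2) = Pow(Add(0, w), 2) = Pow(w, 2))
Function('r')(J) = Add(5, J)
Function('F')(T) = Mul(Rational(181, 36), Pow(T, -1)) (Function('F')(T) = Mul(Add(5, Pow(Rational(-1, 6), 2)), Pow(T, -1)) = Mul(Add(5, Rational(1, 36)), Pow(T, -1)) = Mul(Rational(181, 36), Pow(T, -1)))
Mul(Mul(Function('F')(4), 6), -10) = Mul(Mul(Mul(Rational(181, 36), Pow(4, -1)), 6), -10) = Mul(Mul(Mul(Rational(181, 36), Rational(1, 4)), 6), -10) = Mul(Mul(Rational(181, 144), 6), -10) = Mul(Rational(181, 24), -10) = Rational(-905, 12)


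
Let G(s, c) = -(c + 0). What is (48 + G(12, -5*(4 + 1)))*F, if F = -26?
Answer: -1898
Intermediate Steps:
G(s, c) = -c
(48 + G(12, -5*(4 + 1)))*F = (48 - (-5)*(4 + 1))*(-26) = (48 - (-5)*5)*(-26) = (48 - 1*(-25))*(-26) = (48 + 25)*(-26) = 73*(-26) = -1898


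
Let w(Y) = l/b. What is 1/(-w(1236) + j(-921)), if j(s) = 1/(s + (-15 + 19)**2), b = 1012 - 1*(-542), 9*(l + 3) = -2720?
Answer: 12657330/2472049 ≈ 5.1202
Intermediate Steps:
l = -2747/9 (l = -3 + (1/9)*(-2720) = -3 - 2720/9 = -2747/9 ≈ -305.22)
b = 1554 (b = 1012 + 542 = 1554)
w(Y) = -2747/13986 (w(Y) = -2747/9/1554 = -2747/9*1/1554 = -2747/13986)
j(s) = 1/(16 + s) (j(s) = 1/(s + 4**2) = 1/(s + 16) = 1/(16 + s))
1/(-w(1236) + j(-921)) = 1/(-1*(-2747/13986) + 1/(16 - 921)) = 1/(2747/13986 + 1/(-905)) = 1/(2747/13986 - 1/905) = 1/(2472049/12657330) = 12657330/2472049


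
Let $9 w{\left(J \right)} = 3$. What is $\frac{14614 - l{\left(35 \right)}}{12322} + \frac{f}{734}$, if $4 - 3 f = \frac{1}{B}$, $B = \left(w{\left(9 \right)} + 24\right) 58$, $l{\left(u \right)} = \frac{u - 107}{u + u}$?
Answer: $\frac{2388198340939}{2010422895180} \approx 1.1879$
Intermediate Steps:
$l{\left(u \right)} = \frac{-107 + u}{2 u}$
$w{\left(J \right)} = \frac{1}{3}$ ($w{\left(J \right)} = \frac{1}{9} \cdot 3 = \frac{1}{3}$)
$B = \frac{4234}{3}$ ($B = \left(\frac{1}{3} + 24\right) 58 = \frac{73}{3} \cdot 58 = \frac{4234}{3} \approx 1411.3$)
$f = \frac{16933}{12702}$ ($f = \frac{4}{3} - \frac{1}{3 \cdot \frac{4234}{3}} = \frac{4}{3} - \frac{1}{4234} = \frac{16933}{12702} \approx 1.3331$)
$\frac{14614 - l{\left(35 \right)}}{12322} + \frac{f}{734} = \frac{14614 - \frac{-107 + 35}{2 \cdot 35}}{12322} + \frac{16933}{12702 \cdot 734} = \left(14614 - \frac{1}{2} \cdot \frac{1}{35} \left(-72\right)\right) \frac{1}{12322} + \frac{16933}{12702} \cdot \frac{1}{734} = \left(14614 - - \frac{36}{35}\right) \frac{1}{12322} + \frac{16933}{9323268} = \left(14614 + \frac{36}{35}\right) \frac{1}{12322} + \frac{16933}{9323268} = \frac{511526}{35} \cdot \frac{1}{12322} + \frac{16933}{9323268} = \frac{255763}{215635} + \frac{16933}{9323268} = \frac{2388198340939}{2010422895180}$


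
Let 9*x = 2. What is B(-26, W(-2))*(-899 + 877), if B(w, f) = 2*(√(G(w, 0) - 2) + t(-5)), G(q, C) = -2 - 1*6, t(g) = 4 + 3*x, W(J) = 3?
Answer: -616/3 - 44*I*√10 ≈ -205.33 - 139.14*I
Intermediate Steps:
x = 2/9 (x = (⅑)*2 = 2/9 ≈ 0.22222)
t(g) = 14/3 (t(g) = 4 + 3*(2/9) = 4 + ⅔ = 14/3)
G(q, C) = -8 (G(q, C) = -2 - 6 = -8)
B(w, f) = 28/3 + 2*I*√10 (B(w, f) = 2*(√(-8 - 2) + 14/3) = 2*(√(-10) + 14/3) = 2*(I*√10 + 14/3) = 2*(14/3 + I*√10) = 28/3 + 2*I*√10)
B(-26, W(-2))*(-899 + 877) = (28/3 + 2*I*√10)*(-899 + 877) = (28/3 + 2*I*√10)*(-22) = -616/3 - 44*I*√10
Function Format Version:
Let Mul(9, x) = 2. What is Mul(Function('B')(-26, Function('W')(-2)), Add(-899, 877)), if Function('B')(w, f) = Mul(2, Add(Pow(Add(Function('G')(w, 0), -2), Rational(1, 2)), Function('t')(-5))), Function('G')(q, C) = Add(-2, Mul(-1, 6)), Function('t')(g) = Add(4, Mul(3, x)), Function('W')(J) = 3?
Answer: Add(Rational(-616, 3), Mul(-44, I, Pow(10, Rational(1, 2)))) ≈ Add(-205.33, Mul(-139.14, I))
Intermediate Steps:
x = Rational(2, 9) (x = Mul(Rational(1, 9), 2) = Rational(2, 9) ≈ 0.22222)
Function('t')(g) = Rational(14, 3) (Function('t')(g) = Add(4, Mul(3, Rational(2, 9))) = Add(4, Rational(2, 3)) = Rational(14, 3))
Function('G')(q, C) = -8 (Function('G')(q, C) = Add(-2, -6) = -8)
Function('B')(w, f) = Add(Rational(28, 3), Mul(2, I, Pow(10, Rational(1, 2)))) (Function('B')(w, f) = Mul(2, Add(Pow(Add(-8, -2), Rational(1, 2)), Rational(14, 3))) = Mul(2, Add(Pow(-10, Rational(1, 2)), Rational(14, 3))) = Mul(2, Add(Mul(I, Pow(10, Rational(1, 2))), Rational(14, 3))) = Mul(2, Add(Rational(14, 3), Mul(I, Pow(10, Rational(1, 2))))) = Add(Rational(28, 3), Mul(2, I, Pow(10, Rational(1, 2)))))
Mul(Function('B')(-26, Function('W')(-2)), Add(-899, 877)) = Mul(Add(Rational(28, 3), Mul(2, I, Pow(10, Rational(1, 2)))), Add(-899, 877)) = Mul(Add(Rational(28, 3), Mul(2, I, Pow(10, Rational(1, 2)))), -22) = Add(Rational(-616, 3), Mul(-44, I, Pow(10, Rational(1, 2))))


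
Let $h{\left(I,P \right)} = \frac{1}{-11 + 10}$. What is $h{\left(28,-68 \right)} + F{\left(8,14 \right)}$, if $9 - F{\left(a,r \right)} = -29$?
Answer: $37$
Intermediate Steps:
$F{\left(a,r \right)} = 38$ ($F{\left(a,r \right)} = 9 - -29 = 9 + 29 = 38$)
$h{\left(I,P \right)} = -1$ ($h{\left(I,P \right)} = \frac{1}{-1} = -1$)
$h{\left(28,-68 \right)} + F{\left(8,14 \right)} = -1 + 38 = 37$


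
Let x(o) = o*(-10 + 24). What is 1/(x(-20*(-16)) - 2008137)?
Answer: -1/2003657 ≈ -4.9909e-7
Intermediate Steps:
x(o) = 14*o (x(o) = o*14 = 14*o)
1/(x(-20*(-16)) - 2008137) = 1/(14*(-20*(-16)) - 2008137) = 1/(14*320 - 2008137) = 1/(4480 - 2008137) = 1/(-2003657) = -1/2003657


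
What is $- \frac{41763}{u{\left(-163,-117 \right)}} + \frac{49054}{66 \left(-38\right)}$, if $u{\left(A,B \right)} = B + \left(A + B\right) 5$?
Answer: $\frac{15163343}{1902318} \approx 7.971$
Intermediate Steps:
$u{\left(A,B \right)} = 5 A + 6 B$ ($u{\left(A,B \right)} = B + \left(5 A + 5 B\right) = 5 A + 6 B$)
$- \frac{41763}{u{\left(-163,-117 \right)}} + \frac{49054}{66 \left(-38\right)} = - \frac{41763}{5 \left(-163\right) + 6 \left(-117\right)} + \frac{49054}{66 \left(-38\right)} = - \frac{41763}{-815 - 702} + \frac{49054}{-2508} = - \frac{41763}{-1517} + 49054 \left(- \frac{1}{2508}\right) = \left(-41763\right) \left(- \frac{1}{1517}\right) - \frac{24527}{1254} = \frac{41763}{1517} - \frac{24527}{1254} = \frac{15163343}{1902318}$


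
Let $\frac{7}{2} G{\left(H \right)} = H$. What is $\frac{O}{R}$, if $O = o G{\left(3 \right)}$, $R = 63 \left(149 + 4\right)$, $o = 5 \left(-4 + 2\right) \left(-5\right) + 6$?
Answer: $\frac{16}{3213} \approx 0.0049798$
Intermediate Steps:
$G{\left(H \right)} = \frac{2 H}{7}$
$o = 56$ ($o = 5 \left(-2\right) \left(-5\right) + 6 = \left(-10\right) \left(-5\right) + 6 = 50 + 6 = 56$)
$R = 9639$ ($R = 63 \cdot 153 = 9639$)
$O = 48$ ($O = 56 \cdot \frac{2}{7} \cdot 3 = 56 \cdot \frac{6}{7} = 48$)
$\frac{O}{R} = \frac{48}{9639} = 48 \cdot \frac{1}{9639} = \frac{16}{3213}$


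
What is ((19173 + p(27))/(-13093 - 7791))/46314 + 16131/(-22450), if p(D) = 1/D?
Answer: -52659050660339/73285169786550 ≈ -0.71855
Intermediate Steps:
((19173 + p(27))/(-13093 - 7791))/46314 + 16131/(-22450) = ((19173 + 1/27)/(-13093 - 7791))/46314 + 16131/(-22450) = ((19173 + 1/27)/(-20884))*(1/46314) + 16131*(-1/22450) = ((517672/27)*(-1/20884))*(1/46314) - 16131/22450 = -129418/140967*1/46314 - 16131/22450 = -64709/3264372819 - 16131/22450 = -52659050660339/73285169786550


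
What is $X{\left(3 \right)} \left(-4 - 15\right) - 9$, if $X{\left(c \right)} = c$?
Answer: $-66$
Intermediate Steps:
$X{\left(3 \right)} \left(-4 - 15\right) - 9 = 3 \left(-4 - 15\right) - 9 = 3 \left(-19\right) - 9 = -57 - 9 = -66$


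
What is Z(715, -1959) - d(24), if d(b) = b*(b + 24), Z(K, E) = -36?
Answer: -1188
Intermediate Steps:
d(b) = b*(24 + b)
Z(715, -1959) - d(24) = -36 - 24*(24 + 24) = -36 - 24*48 = -36 - 1*1152 = -36 - 1152 = -1188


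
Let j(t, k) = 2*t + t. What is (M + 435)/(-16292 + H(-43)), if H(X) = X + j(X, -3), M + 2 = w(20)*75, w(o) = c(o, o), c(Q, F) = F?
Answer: -1933/16464 ≈ -0.11741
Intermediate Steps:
j(t, k) = 3*t
w(o) = o
M = 1498 (M = -2 + 20*75 = -2 + 1500 = 1498)
H(X) = 4*X (H(X) = X + 3*X = 4*X)
(M + 435)/(-16292 + H(-43)) = (1498 + 435)/(-16292 + 4*(-43)) = 1933/(-16292 - 172) = 1933/(-16464) = 1933*(-1/16464) = -1933/16464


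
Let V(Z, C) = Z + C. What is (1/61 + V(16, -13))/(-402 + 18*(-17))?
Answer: -46/10797 ≈ -0.0042604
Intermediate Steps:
V(Z, C) = C + Z
(1/61 + V(16, -13))/(-402 + 18*(-17)) = (1/61 + (-13 + 16))/(-402 + 18*(-17)) = (1/61 + 3)/(-402 - 306) = (184/61)/(-708) = (184/61)*(-1/708) = -46/10797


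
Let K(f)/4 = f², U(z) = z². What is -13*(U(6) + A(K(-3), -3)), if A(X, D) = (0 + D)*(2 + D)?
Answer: -507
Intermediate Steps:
K(f) = 4*f²
A(X, D) = D*(2 + D)
-13*(U(6) + A(K(-3), -3)) = -13*(6² - 3*(2 - 3)) = -13*(36 - 3*(-1)) = -13*(36 + 3) = -13*39 = -507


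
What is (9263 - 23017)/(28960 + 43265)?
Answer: -13754/72225 ≈ -0.19043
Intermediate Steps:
(9263 - 23017)/(28960 + 43265) = -13754/72225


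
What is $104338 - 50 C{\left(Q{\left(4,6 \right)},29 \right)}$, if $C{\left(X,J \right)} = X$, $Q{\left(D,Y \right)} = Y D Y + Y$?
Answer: $96838$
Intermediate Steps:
$Q{\left(D,Y \right)} = Y + D Y^{2}$ ($Q{\left(D,Y \right)} = D Y Y + Y = D Y^{2} + Y = Y + D Y^{2}$)
$104338 - 50 C{\left(Q{\left(4,6 \right)},29 \right)} = 104338 - 50 \cdot 6 \left(1 + 4 \cdot 6\right) = 104338 - 50 \cdot 6 \left(1 + 24\right) = 104338 - 50 \cdot 6 \cdot 25 = 104338 - 7500 = 96838$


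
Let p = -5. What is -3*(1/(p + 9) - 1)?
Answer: 9/4 ≈ 2.2500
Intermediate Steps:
-3*(1/(p + 9) - 1) = -3*(1/(-5 + 9) - 1) = -3*(1/4 - 1) = -3*(-3/4) = 9/4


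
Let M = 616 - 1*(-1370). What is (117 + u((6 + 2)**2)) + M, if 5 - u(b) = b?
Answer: 2044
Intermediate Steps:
u(b) = 5 - b
M = 1986 (M = 616 + 1370 = 1986)
(117 + u((6 + 2)**2)) + M = (117 + (5 - (6 + 2)**2)) + 1986 = (117 + (5 - 1*8**2)) + 1986 = (117 + (5 - 1*64)) + 1986 = (117 + (5 - 64)) + 1986 = (117 - 59) + 1986 = 58 + 1986 = 2044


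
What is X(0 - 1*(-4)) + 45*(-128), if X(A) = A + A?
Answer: -5752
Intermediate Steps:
X(A) = 2*A
X(0 - 1*(-4)) + 45*(-128) = 2*(0 - 1*(-4)) + 45*(-128) = 2*(0 + 4) - 5760 = 2*4 - 5760 = 8 - 5760 = -5752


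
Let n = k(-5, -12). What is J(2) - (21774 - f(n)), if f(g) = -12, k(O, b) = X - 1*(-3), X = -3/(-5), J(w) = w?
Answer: -21784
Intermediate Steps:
X = ⅗ (X = -3*(-⅕) = ⅗ ≈ 0.60000)
k(O, b) = 18/5 (k(O, b) = ⅗ - 1*(-3) = ⅗ + 3 = 18/5)
n = 18/5 ≈ 3.6000
J(2) - (21774 - f(n)) = 2 - (21774 - 1*(-12)) = 2 - (21774 + 12) = 2 - 1*21786 = 2 - 21786 = -21784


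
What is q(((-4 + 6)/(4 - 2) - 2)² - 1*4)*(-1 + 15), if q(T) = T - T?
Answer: 0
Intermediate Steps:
q(T) = 0
q(((-4 + 6)/(4 - 2) - 2)² - 1*4)*(-1 + 15) = 0*(-1 + 15) = 0*14 = 0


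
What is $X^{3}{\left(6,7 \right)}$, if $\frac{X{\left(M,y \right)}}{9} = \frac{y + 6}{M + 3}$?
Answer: $2197$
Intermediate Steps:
$X{\left(M,y \right)} = \frac{9 \left(6 + y\right)}{3 + M}$ ($X{\left(M,y \right)} = 9 \frac{y + 6}{M + 3} = 9 \frac{6 + y}{3 + M} = \frac{9 \left(6 + y\right)}{3 + M}$)
$X^{3}{\left(6,7 \right)} = \left(\frac{9 \left(6 + 7\right)}{3 + 6}\right)^{3} = \left(9 \cdot \frac{1}{9} \cdot 13\right)^{3} = 13^{3} = 2197$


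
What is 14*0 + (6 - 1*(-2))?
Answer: 8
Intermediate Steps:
14*0 + (6 - 1*(-2)) = 0 + (6 + 2) = 0 + 8 = 8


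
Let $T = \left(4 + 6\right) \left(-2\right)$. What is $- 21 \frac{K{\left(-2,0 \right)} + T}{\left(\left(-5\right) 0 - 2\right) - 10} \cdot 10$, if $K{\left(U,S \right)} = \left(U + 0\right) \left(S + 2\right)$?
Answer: $-420$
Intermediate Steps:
$K{\left(U,S \right)} = U \left(2 + S\right)$
$T = -20$ ($T = 10 \left(-2\right) = -20$)
$- 21 \frac{K{\left(-2,0 \right)} + T}{\left(\left(-5\right) 0 - 2\right) - 10} \cdot 10 = - 21 \frac{- 2 \left(2 + 0\right) - 20}{\left(\left(-5\right) 0 - 2\right) - 10} \cdot 10 = - 21 \frac{\left(-2\right) 2 - 20}{\left(0 - 2\right) - 10} \cdot 10 = - 21 \frac{-4 - 20}{-2 - 10} \cdot 10 = - 21 \left(- \frac{24}{-12}\right) 10 = - 21 \left(\left(-24\right) \left(- \frac{1}{12}\right)\right) 10 = \left(-21\right) 2 \cdot 10 = \left(-42\right) 10 = -420$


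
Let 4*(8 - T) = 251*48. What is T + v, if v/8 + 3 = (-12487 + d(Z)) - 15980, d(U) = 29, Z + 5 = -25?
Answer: -230532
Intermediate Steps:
Z = -30 (Z = -5 - 25 = -30)
v = -227528 (v = -24 + 8*((-12487 + 29) - 15980) = -24 + 8*(-12458 - 15980) = -24 + 8*(-28438) = -24 - 227504 = -227528)
T = -3004 (T = 8 - 251*48/4 = 8 - 1/4*12048 = 8 - 3012 = -3004)
T + v = -3004 - 227528 = -230532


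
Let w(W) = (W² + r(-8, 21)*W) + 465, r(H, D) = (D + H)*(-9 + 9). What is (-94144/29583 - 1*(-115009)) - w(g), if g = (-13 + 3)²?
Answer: 3092631008/29583 ≈ 1.0454e+5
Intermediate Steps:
r(H, D) = 0 (r(H, D) = (D + H)*0 = 0)
g = 100 (g = (-10)² = 100)
w(W) = 465 + W² (w(W) = (W² + 0*W) + 465 = (W² + 0) + 465 = W² + 465 = 465 + W²)
(-94144/29583 - 1*(-115009)) - w(g) = (-94144/29583 - 1*(-115009)) - (465 + 100²) = (-94144*1/29583 + 115009) - (465 + 10000) = (-94144/29583 + 115009) - 1*10465 = 3402217103/29583 - 10465 = 3092631008/29583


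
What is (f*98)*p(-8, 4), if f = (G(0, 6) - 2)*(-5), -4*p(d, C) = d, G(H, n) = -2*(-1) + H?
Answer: 0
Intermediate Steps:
G(H, n) = 2 + H
p(d, C) = -d/4
f = 0 (f = ((2 + 0) - 2)*(-5) = (2 - 2)*(-5) = 0*(-5) = 0)
(f*98)*p(-8, 4) = (0*98)*(-¼*(-8)) = 0*2 = 0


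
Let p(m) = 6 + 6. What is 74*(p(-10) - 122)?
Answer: -8140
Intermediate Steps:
p(m) = 12
74*(p(-10) - 122) = 74*(12 - 122) = 74*(-110) = -8140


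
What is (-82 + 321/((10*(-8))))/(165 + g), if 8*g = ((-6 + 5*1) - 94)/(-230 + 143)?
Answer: -598647/1149350 ≈ -0.52086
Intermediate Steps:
g = 95/696 (g = (((-6 + 5*1) - 94)/(-230 + 143))/8 = (((-6 + 5) - 94)/(-87))/8 = ((-1 - 94)*(-1/87))/8 = (-95*(-1/87))/8 = (⅛)*(95/87) = 95/696 ≈ 0.13649)
(-82 + 321/((10*(-8))))/(165 + g) = (-82 + 321/((10*(-8))))/(165 + 95/696) = (-82 + 321/(-80))/(114935/696) = (-82 + 321*(-1/80))*(696/114935) = (-82 - 321/80)*(696/114935) = -6881/80*696/114935 = -598647/1149350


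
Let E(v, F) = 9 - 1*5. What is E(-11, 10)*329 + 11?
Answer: 1327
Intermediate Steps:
E(v, F) = 4 (E(v, F) = 9 - 5 = 4)
E(-11, 10)*329 + 11 = 4*329 + 11 = 1316 + 11 = 1327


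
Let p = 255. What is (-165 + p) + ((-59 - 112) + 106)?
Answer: 25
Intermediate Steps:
(-165 + p) + ((-59 - 112) + 106) = (-165 + 255) + ((-59 - 112) + 106) = 90 + (-171 + 106) = 90 - 65 = 25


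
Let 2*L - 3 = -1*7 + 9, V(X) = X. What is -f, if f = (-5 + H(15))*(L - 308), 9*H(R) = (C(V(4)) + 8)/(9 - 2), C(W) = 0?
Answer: -187577/126 ≈ -1488.7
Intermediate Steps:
L = 5/2 (L = 3/2 + (-1*7 + 9)/2 = 3/2 + (-7 + 9)/2 = 3/2 + (½)*2 = 3/2 + 1 = 5/2 ≈ 2.5000)
H(R) = 8/63 (H(R) = ((0 + 8)/(9 - 2))/9 = (8/7)/9 = (8*(⅐))/9 = (⅑)*(8/7) = 8/63)
f = 187577/126 (f = (-5 + 8/63)*(5/2 - 308) = -307/63*(-611/2) = 187577/126 ≈ 1488.7)
-f = -1*187577/126 = -187577/126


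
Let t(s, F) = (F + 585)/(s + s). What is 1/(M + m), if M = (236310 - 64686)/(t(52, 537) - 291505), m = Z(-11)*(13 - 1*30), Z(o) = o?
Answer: 15157699/2825565265 ≈ 0.0053645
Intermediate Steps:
t(s, F) = (585 + F)/(2*s) (t(s, F) = (585 + F)/((2*s)) = (585 + F)*(1/(2*s)) = (585 + F)/(2*s))
m = 187 (m = -11*(13 - 1*30) = -11*(13 - 30) = -11*(-17) = 187)
M = -8924448/15157699 (M = (236310 - 64686)/((½)*(585 + 537)/52 - 291505) = 171624/((½)*(1/52)*1122 - 291505) = 171624/(561/52 - 291505) = 171624/(-15157699/52) = 171624*(-52/15157699) = -8924448/15157699 ≈ -0.58877)
1/(M + m) = 1/(-8924448/15157699 + 187) = 1/(2825565265/15157699) = 15157699/2825565265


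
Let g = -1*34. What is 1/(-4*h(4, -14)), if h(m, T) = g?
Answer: 1/136 ≈ 0.0073529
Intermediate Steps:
g = -34
h(m, T) = -34
1/(-4*h(4, -14)) = 1/(-4*(-34)) = 1/136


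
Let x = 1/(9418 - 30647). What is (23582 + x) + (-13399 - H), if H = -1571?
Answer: 249525665/21229 ≈ 11754.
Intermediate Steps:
x = -1/21229 (x = 1/(-21229) = -1/21229 ≈ -4.7105e-5)
(23582 + x) + (-13399 - H) = (23582 - 1/21229) + (-13399 - 1*(-1571)) = 500622277/21229 + (-13399 + 1571) = 500622277/21229 - 11828 = 249525665/21229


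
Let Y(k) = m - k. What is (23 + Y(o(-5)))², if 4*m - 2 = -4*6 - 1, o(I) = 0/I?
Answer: 4761/16 ≈ 297.56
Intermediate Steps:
o(I) = 0
m = -23/4 (m = ½ + (-4*6 - 1)/4 = ½ + (-24 - 1)/4 = ½ + (¼)*(-25) = ½ - 25/4 = -23/4 ≈ -5.7500)
Y(k) = -23/4 - k
(23 + Y(o(-5)))² = (23 + (-23/4 - 1*0))² = (23 + (-23/4 + 0))² = (23 - 23/4)² = (69/4)² = 4761/16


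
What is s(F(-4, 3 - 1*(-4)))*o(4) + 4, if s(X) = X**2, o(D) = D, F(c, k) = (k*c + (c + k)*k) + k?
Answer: 4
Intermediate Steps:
F(c, k) = k + c*k + k*(c + k) (F(c, k) = (c*k + k*(c + k)) + k = k + c*k + k*(c + k))
s(F(-4, 3 - 1*(-4)))*o(4) + 4 = ((3 - 1*(-4))*(1 + (3 - 1*(-4)) + 2*(-4)))**2*4 + 4 = ((3 + 4)*(1 + (3 + 4) - 8))**2*4 + 4 = (7*(1 + 7 - 8))**2*4 + 4 = (7*0)**2*4 + 4 = 0**2*4 + 4 = 0*4 + 4 = 0 + 4 = 4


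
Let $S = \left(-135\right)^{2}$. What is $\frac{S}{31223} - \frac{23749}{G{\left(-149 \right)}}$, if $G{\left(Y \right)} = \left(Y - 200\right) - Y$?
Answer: $\frac{745160027}{6244600} \approx 119.33$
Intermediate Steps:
$G{\left(Y \right)} = -200$ ($G{\left(Y \right)} = \left(-200 + Y\right) - Y = -200$)
$S = 18225$
$\frac{S}{31223} - \frac{23749}{G{\left(-149 \right)}} = \frac{18225}{31223} - \frac{23749}{-200} = 18225 \cdot \frac{1}{31223} - - \frac{23749}{200} = \frac{18225}{31223} + \frac{23749}{200} = \frac{745160027}{6244600}$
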